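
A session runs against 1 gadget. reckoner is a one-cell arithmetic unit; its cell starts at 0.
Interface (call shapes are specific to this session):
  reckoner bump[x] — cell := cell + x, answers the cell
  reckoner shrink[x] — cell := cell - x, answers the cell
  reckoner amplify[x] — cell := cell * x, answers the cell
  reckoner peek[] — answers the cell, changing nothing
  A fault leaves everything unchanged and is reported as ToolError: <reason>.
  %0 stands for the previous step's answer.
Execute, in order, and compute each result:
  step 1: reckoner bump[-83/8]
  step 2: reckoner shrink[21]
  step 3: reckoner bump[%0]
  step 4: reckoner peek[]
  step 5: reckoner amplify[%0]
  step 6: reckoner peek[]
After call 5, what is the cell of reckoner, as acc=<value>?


Answer: acc=63001/16

Derivation:
-> reckoner bump(-83/8)
<- -83/8
-> reckoner shrink(21)
<- -251/8
-> reckoner bump(%0)
<- -251/4
-> reckoner peek()
<- -251/4
-> reckoner amplify(%0)
<- 63001/16
-> reckoner peek()
<- 63001/16


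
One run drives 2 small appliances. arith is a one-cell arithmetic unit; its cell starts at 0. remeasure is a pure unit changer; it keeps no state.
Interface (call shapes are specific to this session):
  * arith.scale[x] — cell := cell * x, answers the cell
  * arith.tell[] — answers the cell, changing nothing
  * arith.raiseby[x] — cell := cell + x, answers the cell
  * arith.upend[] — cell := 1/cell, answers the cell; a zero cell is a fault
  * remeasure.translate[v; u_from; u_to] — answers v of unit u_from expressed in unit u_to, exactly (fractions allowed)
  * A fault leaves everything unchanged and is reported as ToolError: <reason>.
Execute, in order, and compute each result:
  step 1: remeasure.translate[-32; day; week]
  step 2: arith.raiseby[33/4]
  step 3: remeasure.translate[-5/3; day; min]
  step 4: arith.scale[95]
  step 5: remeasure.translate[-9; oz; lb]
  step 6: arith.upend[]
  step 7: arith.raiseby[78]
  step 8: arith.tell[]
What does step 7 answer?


Then remeasure.translate with -32, day, week, and observe -32/7.
Next I call arith.raiseby with 33/4, which returns 33/4.
I run remeasure.translate with -5/3, day, min, — result: -2400.
I call arith.scale with 95, and observe 3135/4.
I call remeasure.translate with -9, oz, lb: -9/16.
I use arith.upend, and observe 4/3135.
Calling arith.raiseby with 78: 244534/3135.
Next I call arith.tell, → 244534/3135.

Answer: 244534/3135


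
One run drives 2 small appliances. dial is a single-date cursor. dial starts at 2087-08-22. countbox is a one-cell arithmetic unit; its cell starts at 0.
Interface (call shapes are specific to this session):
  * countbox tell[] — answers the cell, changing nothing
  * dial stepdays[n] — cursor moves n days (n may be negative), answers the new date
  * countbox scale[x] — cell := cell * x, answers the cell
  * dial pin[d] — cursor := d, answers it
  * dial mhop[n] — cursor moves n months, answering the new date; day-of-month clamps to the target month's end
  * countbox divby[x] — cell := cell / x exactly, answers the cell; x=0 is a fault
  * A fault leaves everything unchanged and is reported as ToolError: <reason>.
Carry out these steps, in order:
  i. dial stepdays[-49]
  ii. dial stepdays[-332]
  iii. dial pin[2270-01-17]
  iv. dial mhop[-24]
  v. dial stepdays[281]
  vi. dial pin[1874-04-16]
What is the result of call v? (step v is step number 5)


Answer: 2268-10-24

Derivation:
CALL dial stepdays[n=-49]
RET  2087-07-04
CALL dial stepdays[n=-332]
RET  2086-08-06
CALL dial pin[d=2270-01-17]
RET  2270-01-17
CALL dial mhop[n=-24]
RET  2268-01-17
CALL dial stepdays[n=281]
RET  2268-10-24
CALL dial pin[d=1874-04-16]
RET  1874-04-16


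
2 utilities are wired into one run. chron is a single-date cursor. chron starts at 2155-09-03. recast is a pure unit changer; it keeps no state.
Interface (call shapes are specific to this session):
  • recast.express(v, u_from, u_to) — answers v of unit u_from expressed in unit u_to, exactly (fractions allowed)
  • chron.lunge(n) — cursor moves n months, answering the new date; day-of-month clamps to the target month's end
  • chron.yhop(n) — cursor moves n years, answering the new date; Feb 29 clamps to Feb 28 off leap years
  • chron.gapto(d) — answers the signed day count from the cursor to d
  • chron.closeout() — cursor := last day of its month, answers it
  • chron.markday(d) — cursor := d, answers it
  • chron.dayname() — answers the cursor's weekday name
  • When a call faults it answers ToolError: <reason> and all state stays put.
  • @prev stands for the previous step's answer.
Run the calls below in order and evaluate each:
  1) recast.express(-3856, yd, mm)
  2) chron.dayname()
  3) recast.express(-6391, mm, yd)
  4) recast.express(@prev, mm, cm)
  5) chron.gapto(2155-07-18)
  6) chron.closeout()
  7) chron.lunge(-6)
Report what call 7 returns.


Act: recast.express[v: -3856; u_from: yd; u_to: mm]
Obs: -17629632/5
Act: chron.dayname[]
Obs: Wednesday
Act: recast.express[v: -6391; u_from: mm; u_to: yd]
Obs: -31955/4572
Act: recast.express[v: @prev; u_from: mm; u_to: cm]
Obs: -6391/9144
Act: chron.gapto[d: 2155-07-18]
Obs: -47
Act: chron.closeout[]
Obs: 2155-09-30
Act: chron.lunge[n: -6]
Obs: 2155-03-30

Answer: 2155-03-30


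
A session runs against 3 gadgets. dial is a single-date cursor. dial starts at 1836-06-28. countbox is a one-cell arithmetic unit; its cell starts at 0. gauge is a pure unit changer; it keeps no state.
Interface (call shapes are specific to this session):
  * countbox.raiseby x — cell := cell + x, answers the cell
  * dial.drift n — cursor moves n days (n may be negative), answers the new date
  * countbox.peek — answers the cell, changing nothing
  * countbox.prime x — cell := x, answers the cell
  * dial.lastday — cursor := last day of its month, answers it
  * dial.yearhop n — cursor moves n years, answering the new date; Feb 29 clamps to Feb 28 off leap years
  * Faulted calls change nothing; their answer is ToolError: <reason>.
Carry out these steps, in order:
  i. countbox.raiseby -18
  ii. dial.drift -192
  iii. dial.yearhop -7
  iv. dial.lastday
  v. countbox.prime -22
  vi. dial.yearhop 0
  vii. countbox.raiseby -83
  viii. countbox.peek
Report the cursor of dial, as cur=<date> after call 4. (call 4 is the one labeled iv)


Answer: cur=1828-12-31

Derivation:
~$ countbox.raiseby x='-18'
[out] -18
~$ dial.drift n='-192'
[out] 1835-12-19
~$ dial.yearhop n='-7'
[out] 1828-12-19
~$ dial.lastday
[out] 1828-12-31
~$ countbox.prime x='-22'
[out] -22
~$ dial.yearhop n='0'
[out] 1828-12-31
~$ countbox.raiseby x='-83'
[out] -105
~$ countbox.peek
[out] -105


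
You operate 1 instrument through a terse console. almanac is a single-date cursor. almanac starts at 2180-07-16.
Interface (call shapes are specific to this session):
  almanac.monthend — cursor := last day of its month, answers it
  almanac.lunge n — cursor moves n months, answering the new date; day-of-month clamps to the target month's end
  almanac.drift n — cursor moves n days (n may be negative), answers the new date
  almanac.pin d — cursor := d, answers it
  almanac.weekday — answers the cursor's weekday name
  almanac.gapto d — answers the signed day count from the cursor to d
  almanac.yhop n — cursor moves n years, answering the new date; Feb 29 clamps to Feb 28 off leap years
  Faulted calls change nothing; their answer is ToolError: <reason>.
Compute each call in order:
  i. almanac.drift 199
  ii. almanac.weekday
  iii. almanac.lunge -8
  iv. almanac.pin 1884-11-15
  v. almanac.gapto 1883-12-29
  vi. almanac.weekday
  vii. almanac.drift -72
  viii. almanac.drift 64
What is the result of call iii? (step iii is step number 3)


Act: almanac.drift[n='199']
Obs: 2181-01-31
Act: almanac.weekday[]
Obs: Wednesday
Act: almanac.lunge[n='-8']
Obs: 2180-05-31
Act: almanac.pin[d='1884-11-15']
Obs: 1884-11-15
Act: almanac.gapto[d='1883-12-29']
Obs: -322
Act: almanac.weekday[]
Obs: Saturday
Act: almanac.drift[n='-72']
Obs: 1884-09-04
Act: almanac.drift[n='64']
Obs: 1884-11-07

Answer: 2180-05-31


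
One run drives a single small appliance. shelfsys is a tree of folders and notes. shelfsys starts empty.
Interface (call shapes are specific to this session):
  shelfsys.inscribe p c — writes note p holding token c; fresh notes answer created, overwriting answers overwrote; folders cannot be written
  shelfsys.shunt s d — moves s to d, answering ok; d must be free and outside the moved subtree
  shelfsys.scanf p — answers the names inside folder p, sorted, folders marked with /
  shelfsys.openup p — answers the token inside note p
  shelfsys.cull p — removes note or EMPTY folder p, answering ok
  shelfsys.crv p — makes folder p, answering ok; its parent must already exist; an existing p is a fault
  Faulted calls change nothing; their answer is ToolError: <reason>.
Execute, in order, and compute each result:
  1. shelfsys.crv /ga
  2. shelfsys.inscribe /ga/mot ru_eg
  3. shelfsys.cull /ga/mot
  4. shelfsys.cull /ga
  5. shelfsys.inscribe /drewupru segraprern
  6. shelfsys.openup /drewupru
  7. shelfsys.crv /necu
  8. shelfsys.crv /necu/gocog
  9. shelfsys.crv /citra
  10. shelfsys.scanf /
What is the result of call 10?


% 1. crv(p='/ga') == ok
% 2. inscribe(p='/ga/mot', c='ru_eg') == created
% 3. cull(p='/ga/mot') == ok
% 4. cull(p='/ga') == ok
% 5. inscribe(p='/drewupru', c='segraprern') == created
% 6. openup(p='/drewupru') == segraprern
% 7. crv(p='/necu') == ok
% 8. crv(p='/necu/gocog') == ok
% 9. crv(p='/citra') == ok
% 10. scanf(p='/') == [citra/, drewupru, necu/]

Answer: [citra/, drewupru, necu/]


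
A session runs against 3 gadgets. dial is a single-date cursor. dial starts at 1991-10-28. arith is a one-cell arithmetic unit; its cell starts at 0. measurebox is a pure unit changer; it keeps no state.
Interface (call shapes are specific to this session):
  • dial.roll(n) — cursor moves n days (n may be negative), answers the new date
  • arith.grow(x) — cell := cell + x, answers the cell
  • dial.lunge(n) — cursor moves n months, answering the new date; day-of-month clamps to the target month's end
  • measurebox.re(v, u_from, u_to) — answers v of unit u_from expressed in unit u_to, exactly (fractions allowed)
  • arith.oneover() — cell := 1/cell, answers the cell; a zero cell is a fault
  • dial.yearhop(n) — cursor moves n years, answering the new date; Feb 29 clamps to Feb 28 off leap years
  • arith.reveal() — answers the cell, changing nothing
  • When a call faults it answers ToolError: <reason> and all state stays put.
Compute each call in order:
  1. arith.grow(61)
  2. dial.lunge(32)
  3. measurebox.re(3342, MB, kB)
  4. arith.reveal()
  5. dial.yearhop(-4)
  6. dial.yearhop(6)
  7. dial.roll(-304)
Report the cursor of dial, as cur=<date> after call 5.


Step: grow[x→61]
Result: 61
Step: lunge[n→32]
Result: 1994-06-28
Step: re[v→3342; u_from→MB; u_to→kB]
Result: 3342000
Step: reveal[]
Result: 61
Step: yearhop[n→-4]
Result: 1990-06-28
Step: yearhop[n→6]
Result: 1996-06-28
Step: roll[n→-304]
Result: 1995-08-29

Answer: cur=1990-06-28


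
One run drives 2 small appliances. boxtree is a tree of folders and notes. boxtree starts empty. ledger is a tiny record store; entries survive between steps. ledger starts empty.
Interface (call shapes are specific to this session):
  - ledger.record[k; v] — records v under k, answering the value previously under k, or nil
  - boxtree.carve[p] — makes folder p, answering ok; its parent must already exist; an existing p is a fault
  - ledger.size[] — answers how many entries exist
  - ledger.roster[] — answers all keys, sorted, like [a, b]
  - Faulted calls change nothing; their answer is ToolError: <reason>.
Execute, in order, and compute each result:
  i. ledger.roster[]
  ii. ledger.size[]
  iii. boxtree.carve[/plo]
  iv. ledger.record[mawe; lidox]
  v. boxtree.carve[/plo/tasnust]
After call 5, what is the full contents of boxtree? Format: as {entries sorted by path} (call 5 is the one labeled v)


Calling ledger.roster(), and see [].
Next I call ledger.size, and see 0.
Invoking boxtree.carve using p→/plo: ok.
Calling ledger.record using k→mawe, v→lidox, and see nil.
Calling boxtree.carve using p→/plo/tasnust, and get ok.

Answer: {plo/, plo/tasnust/}


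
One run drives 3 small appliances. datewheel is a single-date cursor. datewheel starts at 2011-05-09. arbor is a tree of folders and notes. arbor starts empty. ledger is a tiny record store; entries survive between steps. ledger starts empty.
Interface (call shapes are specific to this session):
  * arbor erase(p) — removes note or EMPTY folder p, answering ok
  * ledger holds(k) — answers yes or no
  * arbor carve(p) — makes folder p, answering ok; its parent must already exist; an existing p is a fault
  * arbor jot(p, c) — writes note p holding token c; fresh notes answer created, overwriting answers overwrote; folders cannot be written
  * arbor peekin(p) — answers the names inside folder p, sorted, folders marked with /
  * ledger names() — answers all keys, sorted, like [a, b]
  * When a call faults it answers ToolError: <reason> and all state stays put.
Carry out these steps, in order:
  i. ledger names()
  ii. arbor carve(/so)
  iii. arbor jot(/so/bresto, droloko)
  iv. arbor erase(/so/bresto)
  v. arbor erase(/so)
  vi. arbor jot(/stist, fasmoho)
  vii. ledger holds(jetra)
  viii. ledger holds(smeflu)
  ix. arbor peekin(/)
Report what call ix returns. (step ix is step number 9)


Step: ledger names[]
Result: []
Step: arbor carve[/so]
Result: ok
Step: arbor jot[/so/bresto; droloko]
Result: created
Step: arbor erase[/so/bresto]
Result: ok
Step: arbor erase[/so]
Result: ok
Step: arbor jot[/stist; fasmoho]
Result: created
Step: ledger holds[jetra]
Result: no
Step: ledger holds[smeflu]
Result: no
Step: arbor peekin[/]
Result: [stist]

Answer: [stist]


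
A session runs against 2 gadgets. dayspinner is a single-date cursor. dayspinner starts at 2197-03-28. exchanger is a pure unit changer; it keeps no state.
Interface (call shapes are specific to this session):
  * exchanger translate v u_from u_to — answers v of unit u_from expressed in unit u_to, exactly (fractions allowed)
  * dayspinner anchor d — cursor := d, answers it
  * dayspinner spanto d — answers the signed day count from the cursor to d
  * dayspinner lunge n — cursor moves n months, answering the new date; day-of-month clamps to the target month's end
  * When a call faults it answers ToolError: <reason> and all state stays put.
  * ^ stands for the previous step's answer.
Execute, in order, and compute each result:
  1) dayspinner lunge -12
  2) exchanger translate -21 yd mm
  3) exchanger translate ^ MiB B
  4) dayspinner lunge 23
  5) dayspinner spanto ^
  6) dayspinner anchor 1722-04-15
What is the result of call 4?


Answer: 2198-02-28

Derivation:
;; 1. dayspinner lunge(n: -12) : 2196-03-28
;; 2. exchanger translate(v: -21, u_from: yd, u_to: mm) : -96012/5
;; 3. exchanger translate(v: ^, u_from: MiB, u_to: B) : -100675878912/5
;; 4. dayspinner lunge(n: 23) : 2198-02-28
;; 5. dayspinner spanto(d: ^) : 0
;; 6. dayspinner anchor(d: 1722-04-15) : 1722-04-15


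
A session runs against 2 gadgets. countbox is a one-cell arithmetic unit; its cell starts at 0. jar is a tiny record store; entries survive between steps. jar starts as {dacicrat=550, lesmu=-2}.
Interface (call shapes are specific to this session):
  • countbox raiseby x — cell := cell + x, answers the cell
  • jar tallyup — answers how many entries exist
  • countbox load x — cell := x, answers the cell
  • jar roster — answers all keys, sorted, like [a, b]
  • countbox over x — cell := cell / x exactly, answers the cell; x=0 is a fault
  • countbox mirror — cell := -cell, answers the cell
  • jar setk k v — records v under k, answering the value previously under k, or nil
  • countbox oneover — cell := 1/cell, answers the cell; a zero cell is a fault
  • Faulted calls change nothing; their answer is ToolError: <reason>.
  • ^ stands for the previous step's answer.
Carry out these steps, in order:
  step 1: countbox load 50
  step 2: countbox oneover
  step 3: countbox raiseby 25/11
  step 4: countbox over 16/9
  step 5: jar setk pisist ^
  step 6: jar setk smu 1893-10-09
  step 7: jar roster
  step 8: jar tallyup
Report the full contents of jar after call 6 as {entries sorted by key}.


Answer: {dacicrat=550, lesmu=-2, pisist=11349/8800, smu=1893-10-09}

Derivation:
I use countbox load using x: 50, and see 50.
I call countbox oneover(), — result: 1/50.
Calling countbox raiseby using x: 25/11, and see 1261/550.
Using countbox over using x: 16/9, giving 11349/8800.
Next I call jar setk using k: pisist, v: ^, and observe nil.
I try jar setk using k: smu, v: 1893-10-09, and observe nil.
I invoke jar roster, → [dacicrat, lesmu, pisist, smu].
I call jar tallyup, which returns 4.


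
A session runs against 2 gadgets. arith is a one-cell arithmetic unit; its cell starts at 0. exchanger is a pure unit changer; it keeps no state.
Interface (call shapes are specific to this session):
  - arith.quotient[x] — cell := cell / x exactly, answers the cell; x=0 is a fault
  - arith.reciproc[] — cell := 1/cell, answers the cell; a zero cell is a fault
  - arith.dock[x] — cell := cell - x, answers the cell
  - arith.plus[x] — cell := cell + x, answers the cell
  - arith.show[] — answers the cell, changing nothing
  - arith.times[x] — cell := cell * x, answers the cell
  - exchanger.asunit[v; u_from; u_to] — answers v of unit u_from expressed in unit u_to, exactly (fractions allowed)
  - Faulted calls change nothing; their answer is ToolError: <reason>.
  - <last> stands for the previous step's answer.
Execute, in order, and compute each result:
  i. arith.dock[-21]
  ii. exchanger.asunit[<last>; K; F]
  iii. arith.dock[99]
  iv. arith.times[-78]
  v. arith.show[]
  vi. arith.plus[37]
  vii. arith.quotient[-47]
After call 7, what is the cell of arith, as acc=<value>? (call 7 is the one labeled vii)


Answer: acc=-6121/47

Derivation:
→ arith.dock(x: -21)
← 21
→ exchanger.asunit(v: <last>, u_from: K, u_to: F)
← -42187/100
→ arith.dock(x: 99)
← -78
→ arith.times(x: -78)
← 6084
→ arith.show()
← 6084
→ arith.plus(x: 37)
← 6121
→ arith.quotient(x: -47)
← -6121/47


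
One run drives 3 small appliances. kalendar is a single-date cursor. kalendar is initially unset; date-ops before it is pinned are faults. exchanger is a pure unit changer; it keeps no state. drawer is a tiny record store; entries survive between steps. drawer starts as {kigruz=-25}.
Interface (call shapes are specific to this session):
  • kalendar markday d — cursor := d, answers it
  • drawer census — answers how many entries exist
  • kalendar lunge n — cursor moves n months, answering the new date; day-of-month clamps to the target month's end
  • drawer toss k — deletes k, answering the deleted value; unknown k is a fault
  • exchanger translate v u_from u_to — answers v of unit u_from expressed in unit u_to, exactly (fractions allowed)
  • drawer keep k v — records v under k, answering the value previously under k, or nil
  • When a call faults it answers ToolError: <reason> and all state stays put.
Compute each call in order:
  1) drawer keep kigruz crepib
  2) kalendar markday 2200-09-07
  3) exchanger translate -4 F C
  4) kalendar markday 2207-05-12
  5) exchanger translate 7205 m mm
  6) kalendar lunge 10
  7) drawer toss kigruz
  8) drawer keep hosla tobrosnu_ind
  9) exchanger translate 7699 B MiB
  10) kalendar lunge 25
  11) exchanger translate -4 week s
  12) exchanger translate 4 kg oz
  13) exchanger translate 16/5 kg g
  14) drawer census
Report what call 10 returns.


% drawer keep(k=kigruz, v=crepib) => -25
% kalendar markday(d=2200-09-07) => 2200-09-07
% exchanger translate(v=-4, u_from=F, u_to=C) => -20
% kalendar markday(d=2207-05-12) => 2207-05-12
% exchanger translate(v=7205, u_from=m, u_to=mm) => 7205000
% kalendar lunge(n=10) => 2208-03-12
% drawer toss(k=kigruz) => crepib
% drawer keep(k=hosla, v=tobrosnu_ind) => nil
% exchanger translate(v=7699, u_from=B, u_to=MiB) => 7699/1048576
% kalendar lunge(n=25) => 2210-04-12
% exchanger translate(v=-4, u_from=week, u_to=s) => -2419200
% exchanger translate(v=4, u_from=kg, u_to=oz) => 6400000000/45359237
% exchanger translate(v=16/5, u_from=kg, u_to=g) => 3200
% drawer census() => 1

Answer: 2210-04-12


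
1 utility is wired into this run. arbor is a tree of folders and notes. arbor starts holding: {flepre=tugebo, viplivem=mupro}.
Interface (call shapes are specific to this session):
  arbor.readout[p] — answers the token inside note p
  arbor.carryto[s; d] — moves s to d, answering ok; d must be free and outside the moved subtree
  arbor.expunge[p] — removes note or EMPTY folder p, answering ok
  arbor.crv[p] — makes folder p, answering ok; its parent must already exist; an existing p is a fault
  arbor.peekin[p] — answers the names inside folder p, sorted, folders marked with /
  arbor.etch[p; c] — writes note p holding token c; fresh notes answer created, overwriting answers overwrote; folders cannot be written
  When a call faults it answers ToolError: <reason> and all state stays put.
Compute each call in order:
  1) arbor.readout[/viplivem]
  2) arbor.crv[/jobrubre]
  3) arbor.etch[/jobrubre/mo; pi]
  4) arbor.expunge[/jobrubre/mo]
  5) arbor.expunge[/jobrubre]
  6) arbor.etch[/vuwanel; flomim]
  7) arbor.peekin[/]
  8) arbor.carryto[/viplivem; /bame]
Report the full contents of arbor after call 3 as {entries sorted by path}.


Answer: {flepre=tugebo, jobrubre/, jobrubre/mo=pi, viplivem=mupro}

Derivation:
Do: arbor.readout[/viplivem]
See: mupro
Do: arbor.crv[/jobrubre]
See: ok
Do: arbor.etch[/jobrubre/mo; pi]
See: created
Do: arbor.expunge[/jobrubre/mo]
See: ok
Do: arbor.expunge[/jobrubre]
See: ok
Do: arbor.etch[/vuwanel; flomim]
See: created
Do: arbor.peekin[/]
See: [flepre, viplivem, vuwanel]
Do: arbor.carryto[/viplivem; /bame]
See: ok


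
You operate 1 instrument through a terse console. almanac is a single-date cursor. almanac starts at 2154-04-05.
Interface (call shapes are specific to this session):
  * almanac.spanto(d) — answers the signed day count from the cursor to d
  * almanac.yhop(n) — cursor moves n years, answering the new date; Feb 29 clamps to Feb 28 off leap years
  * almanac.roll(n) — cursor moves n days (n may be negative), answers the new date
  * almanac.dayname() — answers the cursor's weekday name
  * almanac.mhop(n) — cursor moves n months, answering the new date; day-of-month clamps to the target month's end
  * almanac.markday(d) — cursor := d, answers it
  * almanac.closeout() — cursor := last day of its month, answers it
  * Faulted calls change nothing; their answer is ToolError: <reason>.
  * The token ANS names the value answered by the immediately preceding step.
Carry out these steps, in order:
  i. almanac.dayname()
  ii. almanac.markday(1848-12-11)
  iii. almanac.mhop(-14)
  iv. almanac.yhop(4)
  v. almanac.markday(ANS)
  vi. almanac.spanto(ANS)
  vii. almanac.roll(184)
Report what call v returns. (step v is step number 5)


Answer: 1851-10-11

Derivation:
-> dayname()
<- Friday
-> markday(d='1848-12-11')
<- 1848-12-11
-> mhop(n='-14')
<- 1847-10-11
-> yhop(n='4')
<- 1851-10-11
-> markday(d='ANS')
<- 1851-10-11
-> spanto(d='ANS')
<- 0
-> roll(n='184')
<- 1852-04-12


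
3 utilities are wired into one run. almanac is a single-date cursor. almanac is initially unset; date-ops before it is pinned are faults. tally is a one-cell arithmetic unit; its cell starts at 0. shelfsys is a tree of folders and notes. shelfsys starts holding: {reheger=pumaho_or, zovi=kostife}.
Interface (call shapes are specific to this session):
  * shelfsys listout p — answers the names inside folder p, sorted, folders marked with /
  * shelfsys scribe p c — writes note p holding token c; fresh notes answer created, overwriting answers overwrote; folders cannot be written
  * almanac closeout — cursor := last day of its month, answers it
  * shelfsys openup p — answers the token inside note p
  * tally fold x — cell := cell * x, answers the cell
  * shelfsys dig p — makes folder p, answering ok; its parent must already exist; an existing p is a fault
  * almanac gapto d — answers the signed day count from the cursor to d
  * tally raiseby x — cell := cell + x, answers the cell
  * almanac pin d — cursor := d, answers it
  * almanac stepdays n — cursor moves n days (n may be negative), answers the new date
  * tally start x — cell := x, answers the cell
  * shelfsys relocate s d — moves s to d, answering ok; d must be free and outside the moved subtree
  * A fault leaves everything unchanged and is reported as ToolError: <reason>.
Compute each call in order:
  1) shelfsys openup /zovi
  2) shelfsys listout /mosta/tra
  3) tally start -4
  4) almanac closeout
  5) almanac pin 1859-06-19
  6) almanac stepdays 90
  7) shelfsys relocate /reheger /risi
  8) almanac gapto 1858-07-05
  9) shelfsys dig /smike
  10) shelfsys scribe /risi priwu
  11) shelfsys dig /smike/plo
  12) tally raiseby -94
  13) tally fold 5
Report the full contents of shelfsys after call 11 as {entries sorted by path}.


Answer: {risi=priwu, smike/, smike/plo/, zovi=kostife}

Derivation:
-- 1. shelfsys openup(p→/zovi) -> kostife
-- 2. shelfsys listout(p→/mosta/tra) -> ToolError: not found
-- 3. tally start(x→-4) -> -4
-- 4. almanac closeout() -> ToolError: no date set
-- 5. almanac pin(d→1859-06-19) -> 1859-06-19
-- 6. almanac stepdays(n→90) -> 1859-09-17
-- 7. shelfsys relocate(s→/reheger, d→/risi) -> ok
-- 8. almanac gapto(d→1858-07-05) -> -439
-- 9. shelfsys dig(p→/smike) -> ok
-- 10. shelfsys scribe(p→/risi, c→priwu) -> overwrote
-- 11. shelfsys dig(p→/smike/plo) -> ok
-- 12. tally raiseby(x→-94) -> -98
-- 13. tally fold(x→5) -> -490


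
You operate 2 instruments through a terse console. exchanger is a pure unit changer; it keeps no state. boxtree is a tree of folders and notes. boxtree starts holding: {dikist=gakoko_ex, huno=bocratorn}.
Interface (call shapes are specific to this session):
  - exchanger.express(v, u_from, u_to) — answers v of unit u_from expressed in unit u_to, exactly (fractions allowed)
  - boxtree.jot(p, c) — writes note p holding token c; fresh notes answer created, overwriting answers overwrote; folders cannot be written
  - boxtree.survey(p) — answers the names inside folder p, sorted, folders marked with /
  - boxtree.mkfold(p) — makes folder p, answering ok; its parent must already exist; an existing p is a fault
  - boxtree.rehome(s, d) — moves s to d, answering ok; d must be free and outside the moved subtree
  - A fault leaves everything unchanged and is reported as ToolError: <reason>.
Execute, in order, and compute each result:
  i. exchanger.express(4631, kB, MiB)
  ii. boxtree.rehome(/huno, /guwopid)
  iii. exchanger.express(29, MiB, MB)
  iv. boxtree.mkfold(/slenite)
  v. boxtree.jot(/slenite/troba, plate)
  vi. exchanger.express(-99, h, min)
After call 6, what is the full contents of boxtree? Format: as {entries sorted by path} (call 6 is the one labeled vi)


Answer: {dikist=gakoko_ex, guwopid=bocratorn, slenite/, slenite/troba=plate}

Derivation:
! 1. express(v=4631, u_from=kB, u_to=MiB) : 578875/131072
! 2. rehome(s=/huno, d=/guwopid) : ok
! 3. express(v=29, u_from=MiB, u_to=MB) : 475136/15625
! 4. mkfold(p=/slenite) : ok
! 5. jot(p=/slenite/troba, c=plate) : created
! 6. express(v=-99, u_from=h, u_to=min) : -5940


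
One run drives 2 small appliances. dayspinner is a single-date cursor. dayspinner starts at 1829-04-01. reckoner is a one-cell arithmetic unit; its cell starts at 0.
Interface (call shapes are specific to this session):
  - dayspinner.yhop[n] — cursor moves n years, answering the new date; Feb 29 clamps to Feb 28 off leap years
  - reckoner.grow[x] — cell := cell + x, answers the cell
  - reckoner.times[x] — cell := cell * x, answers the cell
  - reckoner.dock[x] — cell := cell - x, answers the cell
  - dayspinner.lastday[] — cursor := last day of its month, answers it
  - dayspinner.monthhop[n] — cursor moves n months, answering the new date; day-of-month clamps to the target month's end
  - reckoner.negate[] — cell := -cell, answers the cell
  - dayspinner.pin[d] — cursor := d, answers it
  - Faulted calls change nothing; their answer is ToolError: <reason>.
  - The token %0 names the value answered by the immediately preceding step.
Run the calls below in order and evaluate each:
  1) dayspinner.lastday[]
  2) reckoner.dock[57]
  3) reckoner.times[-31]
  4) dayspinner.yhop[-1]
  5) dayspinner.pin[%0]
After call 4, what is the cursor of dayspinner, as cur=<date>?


Answer: cur=1828-04-30

Derivation:
Using dayspinner.lastday, yielding 1829-04-30.
I call reckoner.dock(x: 57), and observe -57.
I run reckoner.times(x: -31), yielding 1767.
Then dayspinner.yhop(n: -1), and observe 1828-04-30.
I run dayspinner.pin(d: %0), — result: 1828-04-30.


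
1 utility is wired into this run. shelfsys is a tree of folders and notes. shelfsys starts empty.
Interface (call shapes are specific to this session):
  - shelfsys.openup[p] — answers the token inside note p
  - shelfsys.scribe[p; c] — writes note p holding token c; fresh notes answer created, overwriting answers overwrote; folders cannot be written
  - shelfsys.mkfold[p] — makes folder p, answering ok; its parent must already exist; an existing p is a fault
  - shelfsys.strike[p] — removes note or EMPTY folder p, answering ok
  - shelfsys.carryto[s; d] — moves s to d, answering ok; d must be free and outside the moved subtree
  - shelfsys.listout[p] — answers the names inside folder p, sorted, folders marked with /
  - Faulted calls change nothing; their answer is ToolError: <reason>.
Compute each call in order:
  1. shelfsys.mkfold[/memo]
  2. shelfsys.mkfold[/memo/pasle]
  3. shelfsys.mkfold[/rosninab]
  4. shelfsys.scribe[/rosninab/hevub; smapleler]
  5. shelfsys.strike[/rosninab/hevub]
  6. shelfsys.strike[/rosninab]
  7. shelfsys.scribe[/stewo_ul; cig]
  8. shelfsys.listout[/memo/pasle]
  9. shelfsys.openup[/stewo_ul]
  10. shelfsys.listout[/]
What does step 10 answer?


Step: shelfsys.mkfold[p='/memo']
Result: ok
Step: shelfsys.mkfold[p='/memo/pasle']
Result: ok
Step: shelfsys.mkfold[p='/rosninab']
Result: ok
Step: shelfsys.scribe[p='/rosninab/hevub'; c='smapleler']
Result: created
Step: shelfsys.strike[p='/rosninab/hevub']
Result: ok
Step: shelfsys.strike[p='/rosninab']
Result: ok
Step: shelfsys.scribe[p='/stewo_ul'; c='cig']
Result: created
Step: shelfsys.listout[p='/memo/pasle']
Result: []
Step: shelfsys.openup[p='/stewo_ul']
Result: cig
Step: shelfsys.listout[p='/']
Result: [memo/, stewo_ul]

Answer: [memo/, stewo_ul]


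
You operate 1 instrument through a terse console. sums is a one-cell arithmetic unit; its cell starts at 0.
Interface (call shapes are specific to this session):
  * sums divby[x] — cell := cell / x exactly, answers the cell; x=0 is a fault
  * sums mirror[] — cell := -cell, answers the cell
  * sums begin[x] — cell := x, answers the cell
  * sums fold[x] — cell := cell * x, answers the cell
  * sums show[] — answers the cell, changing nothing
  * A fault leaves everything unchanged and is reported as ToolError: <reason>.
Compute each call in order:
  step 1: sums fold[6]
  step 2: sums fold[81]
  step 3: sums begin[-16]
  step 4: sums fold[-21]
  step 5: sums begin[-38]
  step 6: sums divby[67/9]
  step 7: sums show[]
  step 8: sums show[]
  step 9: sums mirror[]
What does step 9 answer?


Answer: 342/67

Derivation:
-- sums fold(6) -> 0
-- sums fold(81) -> 0
-- sums begin(-16) -> -16
-- sums fold(-21) -> 336
-- sums begin(-38) -> -38
-- sums divby(67/9) -> -342/67
-- sums show() -> -342/67
-- sums show() -> -342/67
-- sums mirror() -> 342/67


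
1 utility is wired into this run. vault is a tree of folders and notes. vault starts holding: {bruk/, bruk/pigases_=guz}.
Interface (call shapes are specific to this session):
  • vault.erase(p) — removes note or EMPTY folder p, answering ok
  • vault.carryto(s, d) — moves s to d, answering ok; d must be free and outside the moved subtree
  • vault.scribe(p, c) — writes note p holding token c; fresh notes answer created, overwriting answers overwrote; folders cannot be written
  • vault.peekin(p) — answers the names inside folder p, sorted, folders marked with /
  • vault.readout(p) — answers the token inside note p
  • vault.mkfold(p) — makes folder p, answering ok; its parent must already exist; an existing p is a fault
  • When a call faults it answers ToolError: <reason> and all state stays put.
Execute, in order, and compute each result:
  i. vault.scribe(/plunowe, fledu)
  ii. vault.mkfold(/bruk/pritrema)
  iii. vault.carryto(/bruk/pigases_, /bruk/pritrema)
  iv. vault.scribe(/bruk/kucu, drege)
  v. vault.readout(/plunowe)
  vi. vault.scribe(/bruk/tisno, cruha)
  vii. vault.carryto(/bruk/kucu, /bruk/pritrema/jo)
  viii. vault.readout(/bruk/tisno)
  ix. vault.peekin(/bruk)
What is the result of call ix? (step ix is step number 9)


~$ vault.scribe p→/plunowe c→fledu
  created
~$ vault.mkfold p→/bruk/pritrema
  ok
~$ vault.carryto s→/bruk/pigases_ d→/bruk/pritrema
  ToolError: exists
~$ vault.scribe p→/bruk/kucu c→drege
  created
~$ vault.readout p→/plunowe
  fledu
~$ vault.scribe p→/bruk/tisno c→cruha
  created
~$ vault.carryto s→/bruk/kucu d→/bruk/pritrema/jo
  ok
~$ vault.readout p→/bruk/tisno
  cruha
~$ vault.peekin p→/bruk
  [pigases_, pritrema/, tisno]

Answer: [pigases_, pritrema/, tisno]


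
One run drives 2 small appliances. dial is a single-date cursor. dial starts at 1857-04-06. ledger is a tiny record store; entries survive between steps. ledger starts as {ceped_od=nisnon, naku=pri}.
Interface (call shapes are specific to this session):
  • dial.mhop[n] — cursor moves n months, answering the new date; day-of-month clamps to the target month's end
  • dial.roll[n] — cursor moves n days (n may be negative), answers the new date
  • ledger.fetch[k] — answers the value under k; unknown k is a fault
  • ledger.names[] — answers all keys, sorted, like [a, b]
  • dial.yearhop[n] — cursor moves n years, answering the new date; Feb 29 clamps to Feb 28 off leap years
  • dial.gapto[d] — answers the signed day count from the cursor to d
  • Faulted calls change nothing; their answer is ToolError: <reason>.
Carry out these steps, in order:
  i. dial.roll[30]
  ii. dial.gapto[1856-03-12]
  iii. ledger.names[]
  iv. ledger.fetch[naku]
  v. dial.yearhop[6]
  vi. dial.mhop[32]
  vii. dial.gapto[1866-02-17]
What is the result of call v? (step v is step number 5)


-> dial.roll(30)
<- 1857-05-06
-> dial.gapto(1856-03-12)
<- -420
-> ledger.names()
<- [ceped_od, naku]
-> ledger.fetch(naku)
<- pri
-> dial.yearhop(6)
<- 1863-05-06
-> dial.mhop(32)
<- 1866-01-06
-> dial.gapto(1866-02-17)
<- 42

Answer: 1863-05-06


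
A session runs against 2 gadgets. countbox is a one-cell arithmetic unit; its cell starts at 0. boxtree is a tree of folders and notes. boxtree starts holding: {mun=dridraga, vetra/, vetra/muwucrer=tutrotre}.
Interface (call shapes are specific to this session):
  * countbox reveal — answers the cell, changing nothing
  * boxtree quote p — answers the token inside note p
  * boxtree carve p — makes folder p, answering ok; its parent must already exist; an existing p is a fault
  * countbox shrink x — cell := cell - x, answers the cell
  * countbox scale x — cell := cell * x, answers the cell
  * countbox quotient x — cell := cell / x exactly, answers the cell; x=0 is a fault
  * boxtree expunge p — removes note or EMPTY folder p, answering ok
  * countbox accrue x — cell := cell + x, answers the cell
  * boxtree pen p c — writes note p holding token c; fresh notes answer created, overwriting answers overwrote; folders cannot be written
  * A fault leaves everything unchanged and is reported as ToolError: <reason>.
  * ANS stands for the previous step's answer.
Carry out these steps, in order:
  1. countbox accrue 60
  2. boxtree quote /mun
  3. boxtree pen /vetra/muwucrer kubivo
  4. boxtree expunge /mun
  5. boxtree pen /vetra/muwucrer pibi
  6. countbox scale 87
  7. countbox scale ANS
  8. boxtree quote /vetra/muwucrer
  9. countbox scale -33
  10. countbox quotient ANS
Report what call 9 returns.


# countbox accrue(60) == 60
# boxtree quote(/mun) == dridraga
# boxtree pen(/vetra/muwucrer, kubivo) == overwrote
# boxtree expunge(/mun) == ok
# boxtree pen(/vetra/muwucrer, pibi) == overwrote
# countbox scale(87) == 5220
# countbox scale(ANS) == 27248400
# boxtree quote(/vetra/muwucrer) == pibi
# countbox scale(-33) == -899197200
# countbox quotient(ANS) == 1

Answer: -899197200


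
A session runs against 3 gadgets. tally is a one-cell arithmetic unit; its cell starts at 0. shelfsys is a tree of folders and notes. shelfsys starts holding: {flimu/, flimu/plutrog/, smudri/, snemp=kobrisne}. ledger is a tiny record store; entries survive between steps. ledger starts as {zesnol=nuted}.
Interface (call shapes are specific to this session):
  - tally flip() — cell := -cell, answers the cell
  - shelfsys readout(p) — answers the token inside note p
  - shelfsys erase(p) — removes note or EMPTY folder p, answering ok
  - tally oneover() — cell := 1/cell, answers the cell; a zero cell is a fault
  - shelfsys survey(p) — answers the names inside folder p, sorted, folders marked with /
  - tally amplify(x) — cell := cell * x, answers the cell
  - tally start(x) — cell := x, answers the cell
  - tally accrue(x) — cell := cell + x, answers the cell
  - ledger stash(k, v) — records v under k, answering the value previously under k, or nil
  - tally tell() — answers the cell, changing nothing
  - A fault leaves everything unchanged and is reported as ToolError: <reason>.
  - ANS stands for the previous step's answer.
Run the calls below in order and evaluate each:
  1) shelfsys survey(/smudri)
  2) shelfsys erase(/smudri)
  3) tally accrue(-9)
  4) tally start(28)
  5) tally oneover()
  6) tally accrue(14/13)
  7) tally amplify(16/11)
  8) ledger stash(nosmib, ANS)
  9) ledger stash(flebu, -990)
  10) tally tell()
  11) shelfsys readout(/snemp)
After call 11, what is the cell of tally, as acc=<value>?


Answer: acc=1620/1001

Derivation:
I try shelfsys survey with p='/smudri', yielding [].
I try shelfsys erase with p='/smudri', yielding ok.
I try tally accrue with x='-9': -9.
Next I call tally start with x='28', and see 28.
I use tally oneover, and observe 1/28.
Calling tally accrue with x='14/13', yielding 405/364.
I use tally amplify with x='16/11', yielding 1620/1001.
Next I call ledger stash with k='nosmib', v='ANS', which returns nil.
Next I call ledger stash with k='flebu', v='-990', yielding nil.
I try tally tell, and observe 1620/1001.
Using shelfsys readout with p='/snemp', yielding kobrisne.


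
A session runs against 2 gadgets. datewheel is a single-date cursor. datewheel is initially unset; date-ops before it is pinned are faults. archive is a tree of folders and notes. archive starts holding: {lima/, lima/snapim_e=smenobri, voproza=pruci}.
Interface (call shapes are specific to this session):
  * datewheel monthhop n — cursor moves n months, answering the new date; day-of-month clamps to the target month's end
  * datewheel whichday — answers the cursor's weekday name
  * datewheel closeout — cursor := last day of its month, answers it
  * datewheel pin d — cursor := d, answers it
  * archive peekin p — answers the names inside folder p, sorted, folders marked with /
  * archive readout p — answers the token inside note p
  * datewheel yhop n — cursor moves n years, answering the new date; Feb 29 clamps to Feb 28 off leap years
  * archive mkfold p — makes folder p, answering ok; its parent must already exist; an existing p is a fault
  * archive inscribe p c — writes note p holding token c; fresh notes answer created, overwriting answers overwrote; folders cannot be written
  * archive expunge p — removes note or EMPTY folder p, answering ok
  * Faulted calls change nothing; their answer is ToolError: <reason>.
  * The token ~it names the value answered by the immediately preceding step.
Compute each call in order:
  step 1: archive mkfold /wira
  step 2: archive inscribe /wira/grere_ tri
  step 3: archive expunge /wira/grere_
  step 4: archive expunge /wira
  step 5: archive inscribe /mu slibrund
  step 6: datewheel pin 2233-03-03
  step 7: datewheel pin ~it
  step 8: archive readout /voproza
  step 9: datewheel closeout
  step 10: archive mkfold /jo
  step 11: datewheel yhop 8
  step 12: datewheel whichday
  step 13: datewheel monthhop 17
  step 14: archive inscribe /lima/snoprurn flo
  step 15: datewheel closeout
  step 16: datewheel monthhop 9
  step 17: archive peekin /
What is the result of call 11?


I invoke archive mkfold passing p→/wira, and see ok.
Invoking archive inscribe passing p→/wira/grere_, c→tri, and see created.
Invoking archive expunge passing p→/wira/grere_, — result: ok.
Invoking archive expunge passing p→/wira, — result: ok.
Next I call archive inscribe passing p→/mu, c→slibrund, and observe created.
I run datewheel pin passing d→2233-03-03, yielding 2233-03-03.
Then datewheel pin passing d→~it: 2233-03-03.
Now I run archive readout passing p→/voproza, and see pruci.
Invoking datewheel closeout, — result: 2233-03-31.
Using archive mkfold passing p→/jo, which returns ok.
I try datewheel yhop passing n→8, and see 2241-03-31.
I invoke datewheel whichday, and get Wednesday.
I use datewheel monthhop passing n→17, yielding 2242-08-31.
I invoke archive inscribe passing p→/lima/snoprurn, c→flo, and observe created.
Invoking datewheel closeout, — result: 2242-08-31.
I try datewheel monthhop passing n→9, and see 2243-05-31.
I invoke archive peekin passing p→/, and observe [jo/, lima/, mu, voproza].

Answer: 2241-03-31
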